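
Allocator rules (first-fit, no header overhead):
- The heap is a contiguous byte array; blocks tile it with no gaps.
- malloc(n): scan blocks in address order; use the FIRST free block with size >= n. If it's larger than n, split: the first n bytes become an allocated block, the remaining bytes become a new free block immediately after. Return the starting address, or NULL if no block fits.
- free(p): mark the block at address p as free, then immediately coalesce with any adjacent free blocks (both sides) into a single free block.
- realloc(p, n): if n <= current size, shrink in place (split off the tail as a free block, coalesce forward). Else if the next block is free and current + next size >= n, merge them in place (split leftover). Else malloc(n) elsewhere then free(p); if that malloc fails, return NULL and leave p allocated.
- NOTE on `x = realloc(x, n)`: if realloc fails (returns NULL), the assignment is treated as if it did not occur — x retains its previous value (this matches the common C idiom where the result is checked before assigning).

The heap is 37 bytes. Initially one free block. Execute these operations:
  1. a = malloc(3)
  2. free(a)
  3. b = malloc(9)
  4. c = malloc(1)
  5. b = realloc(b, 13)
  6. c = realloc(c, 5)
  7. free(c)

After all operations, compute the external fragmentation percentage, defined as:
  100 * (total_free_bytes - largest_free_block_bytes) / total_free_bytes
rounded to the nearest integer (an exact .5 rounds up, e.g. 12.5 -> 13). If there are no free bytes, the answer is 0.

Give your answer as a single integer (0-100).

Answer: 42

Derivation:
Op 1: a = malloc(3) -> a = 0; heap: [0-2 ALLOC][3-36 FREE]
Op 2: free(a) -> (freed a); heap: [0-36 FREE]
Op 3: b = malloc(9) -> b = 0; heap: [0-8 ALLOC][9-36 FREE]
Op 4: c = malloc(1) -> c = 9; heap: [0-8 ALLOC][9-9 ALLOC][10-36 FREE]
Op 5: b = realloc(b, 13) -> b = 10; heap: [0-8 FREE][9-9 ALLOC][10-22 ALLOC][23-36 FREE]
Op 6: c = realloc(c, 5) -> c = 0; heap: [0-4 ALLOC][5-9 FREE][10-22 ALLOC][23-36 FREE]
Op 7: free(c) -> (freed c); heap: [0-9 FREE][10-22 ALLOC][23-36 FREE]
Free blocks: [10 14] total_free=24 largest=14 -> 100*(24-14)/24 = 1000/24 ≈ 41.667 -> rounds to 42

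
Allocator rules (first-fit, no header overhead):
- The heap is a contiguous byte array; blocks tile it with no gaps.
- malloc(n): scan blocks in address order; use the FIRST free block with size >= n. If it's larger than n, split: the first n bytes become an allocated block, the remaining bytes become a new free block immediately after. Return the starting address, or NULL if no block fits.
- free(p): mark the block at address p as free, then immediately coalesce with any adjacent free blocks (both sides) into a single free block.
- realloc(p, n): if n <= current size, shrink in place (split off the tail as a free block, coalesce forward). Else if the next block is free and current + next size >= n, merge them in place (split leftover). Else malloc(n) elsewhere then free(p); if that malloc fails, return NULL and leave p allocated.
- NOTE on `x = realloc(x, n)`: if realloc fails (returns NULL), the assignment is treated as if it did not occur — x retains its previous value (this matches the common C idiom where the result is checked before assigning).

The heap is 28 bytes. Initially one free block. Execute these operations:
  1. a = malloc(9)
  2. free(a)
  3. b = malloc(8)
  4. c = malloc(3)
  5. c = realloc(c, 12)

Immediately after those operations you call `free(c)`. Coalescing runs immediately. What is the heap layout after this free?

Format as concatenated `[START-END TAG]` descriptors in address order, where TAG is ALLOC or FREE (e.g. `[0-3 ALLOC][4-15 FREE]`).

Answer: [0-7 ALLOC][8-27 FREE]

Derivation:
Op 1: a = malloc(9) -> a = 0; heap: [0-8 ALLOC][9-27 FREE]
Op 2: free(a) -> (freed a); heap: [0-27 FREE]
Op 3: b = malloc(8) -> b = 0; heap: [0-7 ALLOC][8-27 FREE]
Op 4: c = malloc(3) -> c = 8; heap: [0-7 ALLOC][8-10 ALLOC][11-27 FREE]
Op 5: c = realloc(c, 12) -> c = 8; heap: [0-7 ALLOC][8-19 ALLOC][20-27 FREE]
free(c): c = 8 -> block [8-19 ALLOC]; mark free, coalesce with adjacent free neighbors -> [0-7 ALLOC][8-27 FREE]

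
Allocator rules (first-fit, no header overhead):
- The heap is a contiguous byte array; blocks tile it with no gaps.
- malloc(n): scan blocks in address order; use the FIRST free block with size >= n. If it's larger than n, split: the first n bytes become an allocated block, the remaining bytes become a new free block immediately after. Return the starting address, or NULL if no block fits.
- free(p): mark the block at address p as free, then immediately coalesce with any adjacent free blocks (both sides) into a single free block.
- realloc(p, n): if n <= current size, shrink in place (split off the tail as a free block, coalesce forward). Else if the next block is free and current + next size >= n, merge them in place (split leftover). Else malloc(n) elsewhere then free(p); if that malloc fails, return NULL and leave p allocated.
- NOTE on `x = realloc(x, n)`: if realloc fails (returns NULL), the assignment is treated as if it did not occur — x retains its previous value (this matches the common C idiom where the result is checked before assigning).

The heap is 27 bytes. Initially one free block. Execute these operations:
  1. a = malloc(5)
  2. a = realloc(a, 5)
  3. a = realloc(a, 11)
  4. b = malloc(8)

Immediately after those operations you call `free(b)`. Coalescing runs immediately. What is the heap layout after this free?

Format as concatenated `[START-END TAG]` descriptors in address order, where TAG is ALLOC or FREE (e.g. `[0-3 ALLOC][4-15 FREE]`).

Answer: [0-10 ALLOC][11-26 FREE]

Derivation:
Op 1: a = malloc(5) -> a = 0; heap: [0-4 ALLOC][5-26 FREE]
Op 2: a = realloc(a, 5) -> a = 0; heap: [0-4 ALLOC][5-26 FREE]
Op 3: a = realloc(a, 11) -> a = 0; heap: [0-10 ALLOC][11-26 FREE]
Op 4: b = malloc(8) -> b = 11; heap: [0-10 ALLOC][11-18 ALLOC][19-26 FREE]
free(b): b = 11 -> block [11-18 ALLOC]; mark free, coalesce with adjacent free neighbors -> [0-10 ALLOC][11-26 FREE]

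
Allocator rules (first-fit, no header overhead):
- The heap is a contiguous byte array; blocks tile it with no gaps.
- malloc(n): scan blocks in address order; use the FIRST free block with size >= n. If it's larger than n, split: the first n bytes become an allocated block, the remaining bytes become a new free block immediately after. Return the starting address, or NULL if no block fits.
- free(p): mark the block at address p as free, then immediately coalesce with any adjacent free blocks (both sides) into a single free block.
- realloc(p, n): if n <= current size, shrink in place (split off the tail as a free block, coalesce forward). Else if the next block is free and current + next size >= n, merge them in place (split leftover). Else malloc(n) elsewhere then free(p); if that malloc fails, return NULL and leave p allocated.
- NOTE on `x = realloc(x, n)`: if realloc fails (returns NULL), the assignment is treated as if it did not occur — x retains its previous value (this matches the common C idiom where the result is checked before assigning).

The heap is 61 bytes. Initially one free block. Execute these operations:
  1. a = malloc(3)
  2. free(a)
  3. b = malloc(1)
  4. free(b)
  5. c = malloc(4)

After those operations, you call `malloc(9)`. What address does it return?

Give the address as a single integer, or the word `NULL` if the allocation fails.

Answer: 4

Derivation:
Op 1: a = malloc(3) -> a = 0; heap: [0-2 ALLOC][3-60 FREE]
Op 2: free(a) -> (freed a); heap: [0-60 FREE]
Op 3: b = malloc(1) -> b = 0; heap: [0-0 ALLOC][1-60 FREE]
Op 4: free(b) -> (freed b); heap: [0-60 FREE]
Op 5: c = malloc(4) -> c = 0; heap: [0-3 ALLOC][4-60 FREE]
malloc(9): first-fit scan over [0-3 ALLOC][4-60 FREE] -> 4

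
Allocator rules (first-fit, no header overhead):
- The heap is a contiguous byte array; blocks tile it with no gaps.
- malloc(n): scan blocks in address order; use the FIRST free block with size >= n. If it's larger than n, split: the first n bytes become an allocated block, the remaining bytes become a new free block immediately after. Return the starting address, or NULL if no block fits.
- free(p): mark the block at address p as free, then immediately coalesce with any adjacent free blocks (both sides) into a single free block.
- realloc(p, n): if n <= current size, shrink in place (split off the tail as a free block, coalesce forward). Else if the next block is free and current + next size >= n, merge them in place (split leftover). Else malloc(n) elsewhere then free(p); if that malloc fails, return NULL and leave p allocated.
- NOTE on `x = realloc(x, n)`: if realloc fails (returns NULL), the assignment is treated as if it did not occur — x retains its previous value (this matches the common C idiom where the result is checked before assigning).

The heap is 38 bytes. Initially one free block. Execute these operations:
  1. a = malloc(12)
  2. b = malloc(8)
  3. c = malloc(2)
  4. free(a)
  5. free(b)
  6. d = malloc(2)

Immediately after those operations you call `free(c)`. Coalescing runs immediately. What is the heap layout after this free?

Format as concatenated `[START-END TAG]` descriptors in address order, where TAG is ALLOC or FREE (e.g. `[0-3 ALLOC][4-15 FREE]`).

Answer: [0-1 ALLOC][2-37 FREE]

Derivation:
Op 1: a = malloc(12) -> a = 0; heap: [0-11 ALLOC][12-37 FREE]
Op 2: b = malloc(8) -> b = 12; heap: [0-11 ALLOC][12-19 ALLOC][20-37 FREE]
Op 3: c = malloc(2) -> c = 20; heap: [0-11 ALLOC][12-19 ALLOC][20-21 ALLOC][22-37 FREE]
Op 4: free(a) -> (freed a); heap: [0-11 FREE][12-19 ALLOC][20-21 ALLOC][22-37 FREE]
Op 5: free(b) -> (freed b); heap: [0-19 FREE][20-21 ALLOC][22-37 FREE]
Op 6: d = malloc(2) -> d = 0; heap: [0-1 ALLOC][2-19 FREE][20-21 ALLOC][22-37 FREE]
free(c): c = 20 -> block [20-21 ALLOC]; mark free, coalesce with adjacent free neighbors -> [0-1 ALLOC][2-37 FREE]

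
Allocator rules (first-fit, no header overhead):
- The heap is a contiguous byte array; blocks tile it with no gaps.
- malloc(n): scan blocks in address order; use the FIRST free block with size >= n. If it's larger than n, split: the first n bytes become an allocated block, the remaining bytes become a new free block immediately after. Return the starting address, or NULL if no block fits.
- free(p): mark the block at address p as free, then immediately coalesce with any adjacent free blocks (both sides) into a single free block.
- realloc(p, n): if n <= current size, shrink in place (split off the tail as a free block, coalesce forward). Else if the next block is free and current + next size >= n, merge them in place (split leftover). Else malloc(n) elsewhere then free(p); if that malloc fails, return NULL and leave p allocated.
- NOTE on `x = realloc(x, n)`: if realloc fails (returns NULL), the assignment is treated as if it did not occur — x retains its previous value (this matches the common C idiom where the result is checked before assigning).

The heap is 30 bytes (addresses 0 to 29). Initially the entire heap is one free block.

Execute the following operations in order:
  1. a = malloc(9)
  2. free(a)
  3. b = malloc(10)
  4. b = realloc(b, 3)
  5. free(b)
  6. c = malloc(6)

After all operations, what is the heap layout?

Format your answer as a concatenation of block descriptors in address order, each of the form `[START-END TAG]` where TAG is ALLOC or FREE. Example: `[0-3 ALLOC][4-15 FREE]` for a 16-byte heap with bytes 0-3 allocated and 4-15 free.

Answer: [0-5 ALLOC][6-29 FREE]

Derivation:
Op 1: a = malloc(9) -> a = 0; heap: [0-8 ALLOC][9-29 FREE]
Op 2: free(a) -> (freed a); heap: [0-29 FREE]
Op 3: b = malloc(10) -> b = 0; heap: [0-9 ALLOC][10-29 FREE]
Op 4: b = realloc(b, 3) -> b = 0; heap: [0-2 ALLOC][3-29 FREE]
Op 5: free(b) -> (freed b); heap: [0-29 FREE]
Op 6: c = malloc(6) -> c = 0; heap: [0-5 ALLOC][6-29 FREE]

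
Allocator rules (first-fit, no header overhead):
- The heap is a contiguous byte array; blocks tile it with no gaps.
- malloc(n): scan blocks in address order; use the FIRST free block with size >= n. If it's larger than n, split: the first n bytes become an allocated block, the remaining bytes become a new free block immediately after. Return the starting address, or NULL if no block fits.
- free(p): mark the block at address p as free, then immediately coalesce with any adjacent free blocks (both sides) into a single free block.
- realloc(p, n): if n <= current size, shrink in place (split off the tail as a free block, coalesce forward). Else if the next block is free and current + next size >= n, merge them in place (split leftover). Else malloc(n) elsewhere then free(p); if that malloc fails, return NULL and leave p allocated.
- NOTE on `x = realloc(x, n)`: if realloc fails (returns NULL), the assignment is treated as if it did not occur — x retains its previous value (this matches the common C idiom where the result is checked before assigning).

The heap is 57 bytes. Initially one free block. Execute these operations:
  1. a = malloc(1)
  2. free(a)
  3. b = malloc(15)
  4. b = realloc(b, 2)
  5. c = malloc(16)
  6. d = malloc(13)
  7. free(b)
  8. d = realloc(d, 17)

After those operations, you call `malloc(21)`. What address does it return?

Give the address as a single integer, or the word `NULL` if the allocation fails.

Answer: 35

Derivation:
Op 1: a = malloc(1) -> a = 0; heap: [0-0 ALLOC][1-56 FREE]
Op 2: free(a) -> (freed a); heap: [0-56 FREE]
Op 3: b = malloc(15) -> b = 0; heap: [0-14 ALLOC][15-56 FREE]
Op 4: b = realloc(b, 2) -> b = 0; heap: [0-1 ALLOC][2-56 FREE]
Op 5: c = malloc(16) -> c = 2; heap: [0-1 ALLOC][2-17 ALLOC][18-56 FREE]
Op 6: d = malloc(13) -> d = 18; heap: [0-1 ALLOC][2-17 ALLOC][18-30 ALLOC][31-56 FREE]
Op 7: free(b) -> (freed b); heap: [0-1 FREE][2-17 ALLOC][18-30 ALLOC][31-56 FREE]
Op 8: d = realloc(d, 17) -> d = 18; heap: [0-1 FREE][2-17 ALLOC][18-34 ALLOC][35-56 FREE]
malloc(21): first-fit scan over [0-1 FREE][2-17 ALLOC][18-34 ALLOC][35-56 FREE] -> 35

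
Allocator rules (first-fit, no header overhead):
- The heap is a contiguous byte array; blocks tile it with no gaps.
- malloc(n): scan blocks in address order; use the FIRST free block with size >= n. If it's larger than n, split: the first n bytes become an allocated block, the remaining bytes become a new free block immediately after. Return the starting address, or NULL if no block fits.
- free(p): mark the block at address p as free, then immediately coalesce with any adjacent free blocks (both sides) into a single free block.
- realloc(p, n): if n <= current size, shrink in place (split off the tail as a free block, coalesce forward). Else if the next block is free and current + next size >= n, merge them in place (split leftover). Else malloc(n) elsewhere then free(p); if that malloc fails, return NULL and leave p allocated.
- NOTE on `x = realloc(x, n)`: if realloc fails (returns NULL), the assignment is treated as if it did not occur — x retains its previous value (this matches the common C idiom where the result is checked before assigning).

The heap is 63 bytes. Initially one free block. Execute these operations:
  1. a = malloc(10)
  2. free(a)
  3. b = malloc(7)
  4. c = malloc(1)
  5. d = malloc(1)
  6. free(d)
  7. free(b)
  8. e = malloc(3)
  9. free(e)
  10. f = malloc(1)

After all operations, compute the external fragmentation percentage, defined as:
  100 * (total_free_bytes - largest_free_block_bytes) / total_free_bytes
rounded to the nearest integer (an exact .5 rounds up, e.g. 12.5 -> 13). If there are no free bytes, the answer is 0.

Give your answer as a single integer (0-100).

Answer: 10

Derivation:
Op 1: a = malloc(10) -> a = 0; heap: [0-9 ALLOC][10-62 FREE]
Op 2: free(a) -> (freed a); heap: [0-62 FREE]
Op 3: b = malloc(7) -> b = 0; heap: [0-6 ALLOC][7-62 FREE]
Op 4: c = malloc(1) -> c = 7; heap: [0-6 ALLOC][7-7 ALLOC][8-62 FREE]
Op 5: d = malloc(1) -> d = 8; heap: [0-6 ALLOC][7-7 ALLOC][8-8 ALLOC][9-62 FREE]
Op 6: free(d) -> (freed d); heap: [0-6 ALLOC][7-7 ALLOC][8-62 FREE]
Op 7: free(b) -> (freed b); heap: [0-6 FREE][7-7 ALLOC][8-62 FREE]
Op 8: e = malloc(3) -> e = 0; heap: [0-2 ALLOC][3-6 FREE][7-7 ALLOC][8-62 FREE]
Op 9: free(e) -> (freed e); heap: [0-6 FREE][7-7 ALLOC][8-62 FREE]
Op 10: f = malloc(1) -> f = 0; heap: [0-0 ALLOC][1-6 FREE][7-7 ALLOC][8-62 FREE]
Free blocks: [6 55] total_free=61 largest=55 -> 100*(61-55)/61 = 600/61 ≈ 9.836 -> rounds to 10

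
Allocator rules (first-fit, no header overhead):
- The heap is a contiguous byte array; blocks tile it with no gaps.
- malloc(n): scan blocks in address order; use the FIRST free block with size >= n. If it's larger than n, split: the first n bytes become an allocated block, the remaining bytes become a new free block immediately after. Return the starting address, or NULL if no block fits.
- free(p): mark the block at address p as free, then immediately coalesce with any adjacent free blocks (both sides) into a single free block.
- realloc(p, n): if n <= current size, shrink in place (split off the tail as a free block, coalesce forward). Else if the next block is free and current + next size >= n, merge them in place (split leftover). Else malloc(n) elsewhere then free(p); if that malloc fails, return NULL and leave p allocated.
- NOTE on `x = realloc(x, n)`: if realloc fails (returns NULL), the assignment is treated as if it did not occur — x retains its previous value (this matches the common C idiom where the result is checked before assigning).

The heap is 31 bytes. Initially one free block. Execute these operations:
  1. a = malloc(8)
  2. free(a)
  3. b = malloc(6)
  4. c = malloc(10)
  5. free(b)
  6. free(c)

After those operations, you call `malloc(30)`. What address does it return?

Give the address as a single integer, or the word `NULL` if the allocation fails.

Op 1: a = malloc(8) -> a = 0; heap: [0-7 ALLOC][8-30 FREE]
Op 2: free(a) -> (freed a); heap: [0-30 FREE]
Op 3: b = malloc(6) -> b = 0; heap: [0-5 ALLOC][6-30 FREE]
Op 4: c = malloc(10) -> c = 6; heap: [0-5 ALLOC][6-15 ALLOC][16-30 FREE]
Op 5: free(b) -> (freed b); heap: [0-5 FREE][6-15 ALLOC][16-30 FREE]
Op 6: free(c) -> (freed c); heap: [0-30 FREE]
malloc(30): first-fit scan over [0-30 FREE] -> 0

Answer: 0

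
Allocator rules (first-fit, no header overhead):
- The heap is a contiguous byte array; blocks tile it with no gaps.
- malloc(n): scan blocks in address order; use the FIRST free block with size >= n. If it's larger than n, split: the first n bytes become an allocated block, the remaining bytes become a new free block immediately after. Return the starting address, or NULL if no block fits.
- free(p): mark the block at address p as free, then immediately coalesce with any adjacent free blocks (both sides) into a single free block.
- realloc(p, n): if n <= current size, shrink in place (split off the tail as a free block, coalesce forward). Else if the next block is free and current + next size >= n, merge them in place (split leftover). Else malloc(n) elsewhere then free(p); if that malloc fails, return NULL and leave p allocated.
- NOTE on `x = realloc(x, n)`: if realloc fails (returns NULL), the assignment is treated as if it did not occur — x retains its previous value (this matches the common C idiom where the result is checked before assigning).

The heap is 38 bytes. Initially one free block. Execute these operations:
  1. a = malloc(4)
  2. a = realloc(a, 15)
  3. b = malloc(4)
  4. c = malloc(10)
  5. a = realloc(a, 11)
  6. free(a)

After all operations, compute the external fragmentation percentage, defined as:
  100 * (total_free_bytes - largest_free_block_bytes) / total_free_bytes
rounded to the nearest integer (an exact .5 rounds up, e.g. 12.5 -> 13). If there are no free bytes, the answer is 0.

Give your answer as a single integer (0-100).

Answer: 38

Derivation:
Op 1: a = malloc(4) -> a = 0; heap: [0-3 ALLOC][4-37 FREE]
Op 2: a = realloc(a, 15) -> a = 0; heap: [0-14 ALLOC][15-37 FREE]
Op 3: b = malloc(4) -> b = 15; heap: [0-14 ALLOC][15-18 ALLOC][19-37 FREE]
Op 4: c = malloc(10) -> c = 19; heap: [0-14 ALLOC][15-18 ALLOC][19-28 ALLOC][29-37 FREE]
Op 5: a = realloc(a, 11) -> a = 0; heap: [0-10 ALLOC][11-14 FREE][15-18 ALLOC][19-28 ALLOC][29-37 FREE]
Op 6: free(a) -> (freed a); heap: [0-14 FREE][15-18 ALLOC][19-28 ALLOC][29-37 FREE]
Free blocks: [15 9] total_free=24 largest=15 -> 100*(24-15)/24 = 900/24 = 37.5 -> rounds to 38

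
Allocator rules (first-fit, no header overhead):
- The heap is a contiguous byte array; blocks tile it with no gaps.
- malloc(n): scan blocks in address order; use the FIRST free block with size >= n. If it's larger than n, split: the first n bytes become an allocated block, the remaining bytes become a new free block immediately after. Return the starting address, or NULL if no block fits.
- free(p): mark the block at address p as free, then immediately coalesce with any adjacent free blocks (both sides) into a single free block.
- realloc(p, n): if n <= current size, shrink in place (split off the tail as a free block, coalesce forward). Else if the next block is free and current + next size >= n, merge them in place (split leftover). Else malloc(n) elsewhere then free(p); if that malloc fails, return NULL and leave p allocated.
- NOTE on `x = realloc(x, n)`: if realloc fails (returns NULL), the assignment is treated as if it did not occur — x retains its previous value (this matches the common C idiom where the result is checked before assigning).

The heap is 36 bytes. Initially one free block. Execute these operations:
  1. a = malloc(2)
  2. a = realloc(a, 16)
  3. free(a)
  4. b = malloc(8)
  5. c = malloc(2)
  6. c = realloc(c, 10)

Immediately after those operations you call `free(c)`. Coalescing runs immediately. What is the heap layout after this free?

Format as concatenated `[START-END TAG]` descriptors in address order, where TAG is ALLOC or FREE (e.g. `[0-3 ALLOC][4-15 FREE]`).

Op 1: a = malloc(2) -> a = 0; heap: [0-1 ALLOC][2-35 FREE]
Op 2: a = realloc(a, 16) -> a = 0; heap: [0-15 ALLOC][16-35 FREE]
Op 3: free(a) -> (freed a); heap: [0-35 FREE]
Op 4: b = malloc(8) -> b = 0; heap: [0-7 ALLOC][8-35 FREE]
Op 5: c = malloc(2) -> c = 8; heap: [0-7 ALLOC][8-9 ALLOC][10-35 FREE]
Op 6: c = realloc(c, 10) -> c = 8; heap: [0-7 ALLOC][8-17 ALLOC][18-35 FREE]
free(c): c = 8 -> block [8-17 ALLOC]; mark free, coalesce with adjacent free neighbors -> [0-7 ALLOC][8-35 FREE]

Answer: [0-7 ALLOC][8-35 FREE]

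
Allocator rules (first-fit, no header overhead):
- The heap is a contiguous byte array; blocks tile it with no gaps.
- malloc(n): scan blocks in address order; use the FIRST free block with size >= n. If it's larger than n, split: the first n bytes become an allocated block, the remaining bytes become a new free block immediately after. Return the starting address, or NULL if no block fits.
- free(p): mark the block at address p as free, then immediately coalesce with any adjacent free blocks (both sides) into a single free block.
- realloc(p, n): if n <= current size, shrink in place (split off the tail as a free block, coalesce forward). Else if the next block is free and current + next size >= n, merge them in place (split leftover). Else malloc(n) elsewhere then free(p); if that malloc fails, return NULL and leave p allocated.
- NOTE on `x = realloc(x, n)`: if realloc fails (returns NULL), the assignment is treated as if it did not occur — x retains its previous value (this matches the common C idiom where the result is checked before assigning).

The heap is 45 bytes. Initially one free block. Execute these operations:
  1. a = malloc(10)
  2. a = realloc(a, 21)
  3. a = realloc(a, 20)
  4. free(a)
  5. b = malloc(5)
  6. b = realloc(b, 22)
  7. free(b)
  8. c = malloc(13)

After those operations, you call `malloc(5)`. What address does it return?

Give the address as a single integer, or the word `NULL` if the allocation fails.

Op 1: a = malloc(10) -> a = 0; heap: [0-9 ALLOC][10-44 FREE]
Op 2: a = realloc(a, 21) -> a = 0; heap: [0-20 ALLOC][21-44 FREE]
Op 3: a = realloc(a, 20) -> a = 0; heap: [0-19 ALLOC][20-44 FREE]
Op 4: free(a) -> (freed a); heap: [0-44 FREE]
Op 5: b = malloc(5) -> b = 0; heap: [0-4 ALLOC][5-44 FREE]
Op 6: b = realloc(b, 22) -> b = 0; heap: [0-21 ALLOC][22-44 FREE]
Op 7: free(b) -> (freed b); heap: [0-44 FREE]
Op 8: c = malloc(13) -> c = 0; heap: [0-12 ALLOC][13-44 FREE]
malloc(5): first-fit scan over [0-12 ALLOC][13-44 FREE] -> 13

Answer: 13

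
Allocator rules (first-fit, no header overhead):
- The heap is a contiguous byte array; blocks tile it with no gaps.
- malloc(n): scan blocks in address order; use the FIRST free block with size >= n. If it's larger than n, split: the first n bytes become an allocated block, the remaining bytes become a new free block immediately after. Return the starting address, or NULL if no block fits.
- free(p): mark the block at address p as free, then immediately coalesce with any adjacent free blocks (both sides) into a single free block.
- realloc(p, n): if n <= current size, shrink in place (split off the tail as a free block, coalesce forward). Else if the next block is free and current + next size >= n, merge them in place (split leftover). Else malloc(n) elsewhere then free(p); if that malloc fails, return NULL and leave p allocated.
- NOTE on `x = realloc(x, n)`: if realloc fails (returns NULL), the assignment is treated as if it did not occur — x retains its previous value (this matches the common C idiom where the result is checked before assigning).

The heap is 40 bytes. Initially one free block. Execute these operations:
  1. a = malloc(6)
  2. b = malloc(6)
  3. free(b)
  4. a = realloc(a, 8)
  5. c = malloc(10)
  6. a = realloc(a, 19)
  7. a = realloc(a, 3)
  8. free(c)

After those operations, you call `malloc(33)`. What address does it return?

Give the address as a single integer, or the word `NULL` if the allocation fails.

Op 1: a = malloc(6) -> a = 0; heap: [0-5 ALLOC][6-39 FREE]
Op 2: b = malloc(6) -> b = 6; heap: [0-5 ALLOC][6-11 ALLOC][12-39 FREE]
Op 3: free(b) -> (freed b); heap: [0-5 ALLOC][6-39 FREE]
Op 4: a = realloc(a, 8) -> a = 0; heap: [0-7 ALLOC][8-39 FREE]
Op 5: c = malloc(10) -> c = 8; heap: [0-7 ALLOC][8-17 ALLOC][18-39 FREE]
Op 6: a = realloc(a, 19) -> a = 18; heap: [0-7 FREE][8-17 ALLOC][18-36 ALLOC][37-39 FREE]
Op 7: a = realloc(a, 3) -> a = 18; heap: [0-7 FREE][8-17 ALLOC][18-20 ALLOC][21-39 FREE]
Op 8: free(c) -> (freed c); heap: [0-17 FREE][18-20 ALLOC][21-39 FREE]
malloc(33): first-fit scan over [0-17 FREE][18-20 ALLOC][21-39 FREE] -> NULL

Answer: NULL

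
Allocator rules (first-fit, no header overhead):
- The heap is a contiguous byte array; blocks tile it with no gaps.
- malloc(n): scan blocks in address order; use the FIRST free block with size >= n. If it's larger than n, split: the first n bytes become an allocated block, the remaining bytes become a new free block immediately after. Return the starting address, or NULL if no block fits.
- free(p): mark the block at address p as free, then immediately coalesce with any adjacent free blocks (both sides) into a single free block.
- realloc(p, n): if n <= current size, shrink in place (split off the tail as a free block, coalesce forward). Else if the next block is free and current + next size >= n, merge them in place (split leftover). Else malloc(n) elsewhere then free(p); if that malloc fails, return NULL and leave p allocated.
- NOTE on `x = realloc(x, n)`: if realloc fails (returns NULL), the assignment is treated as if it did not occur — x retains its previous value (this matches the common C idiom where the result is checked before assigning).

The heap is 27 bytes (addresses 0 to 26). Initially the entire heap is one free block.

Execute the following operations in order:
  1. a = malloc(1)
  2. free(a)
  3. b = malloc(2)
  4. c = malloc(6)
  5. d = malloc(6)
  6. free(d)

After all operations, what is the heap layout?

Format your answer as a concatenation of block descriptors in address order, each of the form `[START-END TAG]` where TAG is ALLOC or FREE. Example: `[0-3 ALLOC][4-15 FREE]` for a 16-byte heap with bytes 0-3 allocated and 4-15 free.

Op 1: a = malloc(1) -> a = 0; heap: [0-0 ALLOC][1-26 FREE]
Op 2: free(a) -> (freed a); heap: [0-26 FREE]
Op 3: b = malloc(2) -> b = 0; heap: [0-1 ALLOC][2-26 FREE]
Op 4: c = malloc(6) -> c = 2; heap: [0-1 ALLOC][2-7 ALLOC][8-26 FREE]
Op 5: d = malloc(6) -> d = 8; heap: [0-1 ALLOC][2-7 ALLOC][8-13 ALLOC][14-26 FREE]
Op 6: free(d) -> (freed d); heap: [0-1 ALLOC][2-7 ALLOC][8-26 FREE]

Answer: [0-1 ALLOC][2-7 ALLOC][8-26 FREE]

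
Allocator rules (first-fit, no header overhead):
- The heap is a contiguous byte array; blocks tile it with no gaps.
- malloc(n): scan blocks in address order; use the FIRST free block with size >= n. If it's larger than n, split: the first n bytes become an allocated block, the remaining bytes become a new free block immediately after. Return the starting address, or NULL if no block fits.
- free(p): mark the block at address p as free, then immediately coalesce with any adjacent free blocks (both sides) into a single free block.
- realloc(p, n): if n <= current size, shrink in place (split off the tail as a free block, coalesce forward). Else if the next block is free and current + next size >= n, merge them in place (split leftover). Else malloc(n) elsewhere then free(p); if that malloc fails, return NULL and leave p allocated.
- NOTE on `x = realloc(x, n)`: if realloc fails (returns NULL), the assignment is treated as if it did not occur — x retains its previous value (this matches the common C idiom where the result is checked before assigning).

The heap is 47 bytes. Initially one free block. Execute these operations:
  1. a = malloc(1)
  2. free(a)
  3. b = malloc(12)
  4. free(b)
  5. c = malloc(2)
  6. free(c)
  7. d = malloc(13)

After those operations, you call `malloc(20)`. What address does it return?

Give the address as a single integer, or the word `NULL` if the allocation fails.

Op 1: a = malloc(1) -> a = 0; heap: [0-0 ALLOC][1-46 FREE]
Op 2: free(a) -> (freed a); heap: [0-46 FREE]
Op 3: b = malloc(12) -> b = 0; heap: [0-11 ALLOC][12-46 FREE]
Op 4: free(b) -> (freed b); heap: [0-46 FREE]
Op 5: c = malloc(2) -> c = 0; heap: [0-1 ALLOC][2-46 FREE]
Op 6: free(c) -> (freed c); heap: [0-46 FREE]
Op 7: d = malloc(13) -> d = 0; heap: [0-12 ALLOC][13-46 FREE]
malloc(20): first-fit scan over [0-12 ALLOC][13-46 FREE] -> 13

Answer: 13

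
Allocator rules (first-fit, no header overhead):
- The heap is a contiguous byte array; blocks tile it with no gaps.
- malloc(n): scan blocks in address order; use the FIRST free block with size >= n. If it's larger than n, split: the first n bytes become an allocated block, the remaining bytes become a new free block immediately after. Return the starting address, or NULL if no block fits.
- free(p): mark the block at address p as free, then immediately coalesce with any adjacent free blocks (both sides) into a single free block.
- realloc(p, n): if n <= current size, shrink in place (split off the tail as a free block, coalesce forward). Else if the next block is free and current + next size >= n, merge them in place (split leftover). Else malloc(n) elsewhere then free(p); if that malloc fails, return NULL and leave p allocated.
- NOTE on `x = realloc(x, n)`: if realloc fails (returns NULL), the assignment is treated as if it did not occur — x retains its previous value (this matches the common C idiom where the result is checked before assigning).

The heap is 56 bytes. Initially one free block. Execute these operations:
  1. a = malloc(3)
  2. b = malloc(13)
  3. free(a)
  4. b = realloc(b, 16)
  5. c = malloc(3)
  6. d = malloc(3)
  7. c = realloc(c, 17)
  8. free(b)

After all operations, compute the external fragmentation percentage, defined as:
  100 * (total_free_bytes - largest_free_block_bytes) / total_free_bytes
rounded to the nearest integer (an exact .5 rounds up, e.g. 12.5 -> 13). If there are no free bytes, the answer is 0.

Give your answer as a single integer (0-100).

Op 1: a = malloc(3) -> a = 0; heap: [0-2 ALLOC][3-55 FREE]
Op 2: b = malloc(13) -> b = 3; heap: [0-2 ALLOC][3-15 ALLOC][16-55 FREE]
Op 3: free(a) -> (freed a); heap: [0-2 FREE][3-15 ALLOC][16-55 FREE]
Op 4: b = realloc(b, 16) -> b = 3; heap: [0-2 FREE][3-18 ALLOC][19-55 FREE]
Op 5: c = malloc(3) -> c = 0; heap: [0-2 ALLOC][3-18 ALLOC][19-55 FREE]
Op 6: d = malloc(3) -> d = 19; heap: [0-2 ALLOC][3-18 ALLOC][19-21 ALLOC][22-55 FREE]
Op 7: c = realloc(c, 17) -> c = 22; heap: [0-2 FREE][3-18 ALLOC][19-21 ALLOC][22-38 ALLOC][39-55 FREE]
Op 8: free(b) -> (freed b); heap: [0-18 FREE][19-21 ALLOC][22-38 ALLOC][39-55 FREE]
Free blocks: [19 17] total_free=36 largest=19 -> 100*(36-19)/36 = 1700/36 ≈ 47.222 -> rounds to 47

Answer: 47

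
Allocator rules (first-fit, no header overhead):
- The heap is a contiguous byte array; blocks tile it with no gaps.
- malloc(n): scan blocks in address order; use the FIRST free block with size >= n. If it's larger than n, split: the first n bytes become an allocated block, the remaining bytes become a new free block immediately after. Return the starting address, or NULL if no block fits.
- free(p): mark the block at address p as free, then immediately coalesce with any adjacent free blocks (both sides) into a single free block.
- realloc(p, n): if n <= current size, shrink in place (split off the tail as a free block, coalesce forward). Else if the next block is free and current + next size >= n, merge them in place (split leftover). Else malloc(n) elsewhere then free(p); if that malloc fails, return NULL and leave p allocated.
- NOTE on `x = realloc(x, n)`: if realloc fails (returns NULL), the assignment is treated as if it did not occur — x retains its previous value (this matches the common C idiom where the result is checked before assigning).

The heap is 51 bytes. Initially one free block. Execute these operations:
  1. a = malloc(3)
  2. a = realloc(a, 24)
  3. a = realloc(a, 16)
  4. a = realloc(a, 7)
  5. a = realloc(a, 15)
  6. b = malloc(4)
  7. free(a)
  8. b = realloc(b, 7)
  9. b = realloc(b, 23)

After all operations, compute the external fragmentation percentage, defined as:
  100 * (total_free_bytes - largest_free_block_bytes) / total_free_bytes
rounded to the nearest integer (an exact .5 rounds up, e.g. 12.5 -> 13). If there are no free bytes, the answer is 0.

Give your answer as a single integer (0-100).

Answer: 46

Derivation:
Op 1: a = malloc(3) -> a = 0; heap: [0-2 ALLOC][3-50 FREE]
Op 2: a = realloc(a, 24) -> a = 0; heap: [0-23 ALLOC][24-50 FREE]
Op 3: a = realloc(a, 16) -> a = 0; heap: [0-15 ALLOC][16-50 FREE]
Op 4: a = realloc(a, 7) -> a = 0; heap: [0-6 ALLOC][7-50 FREE]
Op 5: a = realloc(a, 15) -> a = 0; heap: [0-14 ALLOC][15-50 FREE]
Op 6: b = malloc(4) -> b = 15; heap: [0-14 ALLOC][15-18 ALLOC][19-50 FREE]
Op 7: free(a) -> (freed a); heap: [0-14 FREE][15-18 ALLOC][19-50 FREE]
Op 8: b = realloc(b, 7) -> b = 15; heap: [0-14 FREE][15-21 ALLOC][22-50 FREE]
Op 9: b = realloc(b, 23) -> b = 15; heap: [0-14 FREE][15-37 ALLOC][38-50 FREE]
Free blocks: [15 13] total_free=28 largest=15 -> 100*(28-15)/28 = 1300/28 ≈ 46.429 -> rounds to 46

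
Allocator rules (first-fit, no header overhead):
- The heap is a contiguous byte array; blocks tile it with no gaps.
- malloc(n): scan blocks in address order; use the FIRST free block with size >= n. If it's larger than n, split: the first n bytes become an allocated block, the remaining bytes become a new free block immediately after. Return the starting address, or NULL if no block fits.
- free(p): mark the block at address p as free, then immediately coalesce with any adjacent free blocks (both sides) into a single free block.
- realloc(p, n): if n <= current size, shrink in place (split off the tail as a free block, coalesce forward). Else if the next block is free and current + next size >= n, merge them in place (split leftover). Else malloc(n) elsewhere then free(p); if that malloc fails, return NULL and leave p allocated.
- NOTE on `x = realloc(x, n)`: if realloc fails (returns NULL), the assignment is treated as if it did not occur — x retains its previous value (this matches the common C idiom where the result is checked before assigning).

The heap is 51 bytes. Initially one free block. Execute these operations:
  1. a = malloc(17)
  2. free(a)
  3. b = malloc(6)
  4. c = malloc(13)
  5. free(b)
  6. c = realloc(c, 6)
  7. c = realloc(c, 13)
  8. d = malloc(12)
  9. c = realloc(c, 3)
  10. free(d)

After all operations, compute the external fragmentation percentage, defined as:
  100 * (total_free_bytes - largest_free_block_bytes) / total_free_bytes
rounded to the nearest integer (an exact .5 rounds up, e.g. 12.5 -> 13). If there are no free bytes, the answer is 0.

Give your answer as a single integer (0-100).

Answer: 13

Derivation:
Op 1: a = malloc(17) -> a = 0; heap: [0-16 ALLOC][17-50 FREE]
Op 2: free(a) -> (freed a); heap: [0-50 FREE]
Op 3: b = malloc(6) -> b = 0; heap: [0-5 ALLOC][6-50 FREE]
Op 4: c = malloc(13) -> c = 6; heap: [0-5 ALLOC][6-18 ALLOC][19-50 FREE]
Op 5: free(b) -> (freed b); heap: [0-5 FREE][6-18 ALLOC][19-50 FREE]
Op 6: c = realloc(c, 6) -> c = 6; heap: [0-5 FREE][6-11 ALLOC][12-50 FREE]
Op 7: c = realloc(c, 13) -> c = 6; heap: [0-5 FREE][6-18 ALLOC][19-50 FREE]
Op 8: d = malloc(12) -> d = 19; heap: [0-5 FREE][6-18 ALLOC][19-30 ALLOC][31-50 FREE]
Op 9: c = realloc(c, 3) -> c = 6; heap: [0-5 FREE][6-8 ALLOC][9-18 FREE][19-30 ALLOC][31-50 FREE]
Op 10: free(d) -> (freed d); heap: [0-5 FREE][6-8 ALLOC][9-50 FREE]
Free blocks: [6 42] total_free=48 largest=42 -> 100*(48-42)/48 = 600/48 = 12.5 -> rounds to 13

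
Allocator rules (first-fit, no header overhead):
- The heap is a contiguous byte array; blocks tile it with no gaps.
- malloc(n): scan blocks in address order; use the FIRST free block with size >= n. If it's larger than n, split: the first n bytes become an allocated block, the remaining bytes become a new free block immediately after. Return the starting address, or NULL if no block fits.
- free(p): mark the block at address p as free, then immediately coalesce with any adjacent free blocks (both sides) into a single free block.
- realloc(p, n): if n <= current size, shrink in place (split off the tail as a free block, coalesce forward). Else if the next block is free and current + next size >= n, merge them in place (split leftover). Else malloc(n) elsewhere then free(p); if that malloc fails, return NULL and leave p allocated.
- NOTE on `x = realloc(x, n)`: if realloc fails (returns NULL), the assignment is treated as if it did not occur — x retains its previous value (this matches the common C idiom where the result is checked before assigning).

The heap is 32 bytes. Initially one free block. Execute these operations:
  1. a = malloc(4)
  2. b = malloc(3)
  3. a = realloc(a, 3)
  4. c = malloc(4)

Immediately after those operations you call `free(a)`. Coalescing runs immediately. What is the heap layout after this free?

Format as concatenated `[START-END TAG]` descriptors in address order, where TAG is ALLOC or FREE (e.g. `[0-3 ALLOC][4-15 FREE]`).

Op 1: a = malloc(4) -> a = 0; heap: [0-3 ALLOC][4-31 FREE]
Op 2: b = malloc(3) -> b = 4; heap: [0-3 ALLOC][4-6 ALLOC][7-31 FREE]
Op 3: a = realloc(a, 3) -> a = 0; heap: [0-2 ALLOC][3-3 FREE][4-6 ALLOC][7-31 FREE]
Op 4: c = malloc(4) -> c = 7; heap: [0-2 ALLOC][3-3 FREE][4-6 ALLOC][7-10 ALLOC][11-31 FREE]
free(a): a = 0 -> block [0-2 ALLOC]; mark free, coalesce with adjacent free neighbors -> [0-3 FREE][4-6 ALLOC][7-10 ALLOC][11-31 FREE]

Answer: [0-3 FREE][4-6 ALLOC][7-10 ALLOC][11-31 FREE]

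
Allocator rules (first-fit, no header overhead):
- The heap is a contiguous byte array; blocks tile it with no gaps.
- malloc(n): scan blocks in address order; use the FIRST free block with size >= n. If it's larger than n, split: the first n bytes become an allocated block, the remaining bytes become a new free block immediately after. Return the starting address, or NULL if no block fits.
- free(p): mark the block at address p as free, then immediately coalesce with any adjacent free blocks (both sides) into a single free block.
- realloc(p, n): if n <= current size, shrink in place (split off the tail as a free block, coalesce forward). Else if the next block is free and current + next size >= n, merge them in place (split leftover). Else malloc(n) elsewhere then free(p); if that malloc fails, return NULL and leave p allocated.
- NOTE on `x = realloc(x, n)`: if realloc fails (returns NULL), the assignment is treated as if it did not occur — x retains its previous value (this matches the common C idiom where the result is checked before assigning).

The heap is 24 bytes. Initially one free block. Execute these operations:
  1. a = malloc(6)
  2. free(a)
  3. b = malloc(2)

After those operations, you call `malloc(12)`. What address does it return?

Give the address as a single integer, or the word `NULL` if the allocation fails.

Op 1: a = malloc(6) -> a = 0; heap: [0-5 ALLOC][6-23 FREE]
Op 2: free(a) -> (freed a); heap: [0-23 FREE]
Op 3: b = malloc(2) -> b = 0; heap: [0-1 ALLOC][2-23 FREE]
malloc(12): first-fit scan over [0-1 ALLOC][2-23 FREE] -> 2

Answer: 2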